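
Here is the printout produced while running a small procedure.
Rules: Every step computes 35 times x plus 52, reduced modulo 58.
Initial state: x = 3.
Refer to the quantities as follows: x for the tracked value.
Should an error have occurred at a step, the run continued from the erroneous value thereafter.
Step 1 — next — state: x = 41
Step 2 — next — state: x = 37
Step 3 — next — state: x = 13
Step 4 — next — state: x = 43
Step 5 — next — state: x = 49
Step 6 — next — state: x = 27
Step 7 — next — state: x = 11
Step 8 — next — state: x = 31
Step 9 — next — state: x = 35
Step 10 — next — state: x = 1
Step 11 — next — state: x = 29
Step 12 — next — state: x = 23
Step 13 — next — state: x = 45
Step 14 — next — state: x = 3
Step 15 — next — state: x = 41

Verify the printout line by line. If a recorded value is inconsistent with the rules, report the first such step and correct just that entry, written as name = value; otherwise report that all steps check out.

Step 1: x = (35*3 + 52) mod 58 = 41 — checks out.
Step 2: x = (35*41 + 52) mod 58 = 37 — exactly as logged.
Step 3: x = (35*37 + 52) mod 58 = 13 — confirmed correct.
Step 4: x = (35*13 + 52) mod 58 = 43 — verified.
Step 5: x = (35*43 + 52) mod 58 = 49 — agrees with the printout.
Step 6: x = (35*49 + 52) mod 58 = 27 — matches.
Step 7: x = (35*27 + 52) mod 58 = 11 — agrees with the printout.
Step 8: x = (35*11 + 52) mod 58 = 31 — matches.
Step 9: x = (35*31 + 52) mod 58 = 35 — checks out.
Step 10: x = (35*35 + 52) mod 58 = 1 — confirmed correct.
Step 11: x = (35*1 + 52) mod 58 = 29 — confirmed correct.
Step 12: x = (35*29 + 52) mod 58 = 23 — verified.
Step 13: x = (35*23 + 52) mod 58 = 45 — matches.
Step 14: x = (35*45 + 52) mod 58 = 3 — checks out.
Step 15: x = (35*3 + 52) mod 58 = 41 — in agreement.
Nothing is out of place; the run is error-free.

no error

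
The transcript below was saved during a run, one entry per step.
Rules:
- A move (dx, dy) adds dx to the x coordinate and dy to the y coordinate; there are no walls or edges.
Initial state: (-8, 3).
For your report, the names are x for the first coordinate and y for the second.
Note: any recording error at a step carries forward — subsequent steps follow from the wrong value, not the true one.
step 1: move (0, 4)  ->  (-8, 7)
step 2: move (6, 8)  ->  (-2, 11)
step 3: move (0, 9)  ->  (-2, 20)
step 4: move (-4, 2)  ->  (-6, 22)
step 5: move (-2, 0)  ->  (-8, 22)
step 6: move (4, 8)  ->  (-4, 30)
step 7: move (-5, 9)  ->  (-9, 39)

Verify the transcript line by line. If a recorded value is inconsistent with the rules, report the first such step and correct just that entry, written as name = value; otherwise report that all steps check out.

step 2, y = 15

Step 1: x = -8 + (0) = -8, y = 3 + (4) = 7 — in agreement.
Step 2: x = -8 + (6) = -2, y = 7 + (8) = 15 — a discrepancy with the transcript.
Conclusion: step 2 carries the first error; the entry should be y = 15.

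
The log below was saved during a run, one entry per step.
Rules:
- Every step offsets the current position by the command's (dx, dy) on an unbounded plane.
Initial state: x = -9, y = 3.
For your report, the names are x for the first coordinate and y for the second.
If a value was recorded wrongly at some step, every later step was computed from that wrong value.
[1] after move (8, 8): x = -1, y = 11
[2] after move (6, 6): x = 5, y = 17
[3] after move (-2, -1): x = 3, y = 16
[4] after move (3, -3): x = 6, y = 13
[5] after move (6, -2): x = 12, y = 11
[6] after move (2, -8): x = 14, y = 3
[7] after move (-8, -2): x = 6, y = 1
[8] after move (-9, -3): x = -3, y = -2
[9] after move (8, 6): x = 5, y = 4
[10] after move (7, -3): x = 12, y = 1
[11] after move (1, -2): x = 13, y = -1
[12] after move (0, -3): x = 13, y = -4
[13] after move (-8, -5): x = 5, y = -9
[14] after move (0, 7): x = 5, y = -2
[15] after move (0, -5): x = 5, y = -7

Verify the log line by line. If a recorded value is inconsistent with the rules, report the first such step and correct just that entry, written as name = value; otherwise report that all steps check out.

no error

Recomputing the run from the initial state:
step 1: x = -1, y = 11
step 2: x = 5, y = 17
step 3: x = 3, y = 16
step 4: x = 6, y = 13
step 5: x = 12, y = 11
step 6: x = 14, y = 3
step 7: x = 6, y = 1
step 8: x = -3, y = -2
step 9: x = 5, y = 4
step 10: x = 12, y = 1
step 11: x = 13, y = -1
step 12: x = 13, y = -4
step 13: x = 5, y = -9
step 14: x = 5, y = -2
step 15: x = 5, y = -7
This matches the log at every step.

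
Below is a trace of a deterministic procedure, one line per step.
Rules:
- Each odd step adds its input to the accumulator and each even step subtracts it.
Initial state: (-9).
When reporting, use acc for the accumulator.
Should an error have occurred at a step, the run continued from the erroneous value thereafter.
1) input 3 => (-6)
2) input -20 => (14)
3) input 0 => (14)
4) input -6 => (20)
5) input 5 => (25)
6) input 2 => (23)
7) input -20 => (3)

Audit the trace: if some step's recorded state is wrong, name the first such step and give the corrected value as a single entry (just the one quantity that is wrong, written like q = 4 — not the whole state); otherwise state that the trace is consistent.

no error

1. acc = -9 + 3 = -6 (no discrepancy)
2. acc = -6 - -20 = 14 (no discrepancy)
3. acc = 14 + 0 = 14 (exactly as logged)
4. acc = 14 - -6 = 20 (no discrepancy)
5. acc = 20 + 5 = 25 (no discrepancy)
6. acc = 25 - 2 = 23 (in agreement)
7. acc = 23 + -20 = 3 (verified)
All steps check out; nothing to correct.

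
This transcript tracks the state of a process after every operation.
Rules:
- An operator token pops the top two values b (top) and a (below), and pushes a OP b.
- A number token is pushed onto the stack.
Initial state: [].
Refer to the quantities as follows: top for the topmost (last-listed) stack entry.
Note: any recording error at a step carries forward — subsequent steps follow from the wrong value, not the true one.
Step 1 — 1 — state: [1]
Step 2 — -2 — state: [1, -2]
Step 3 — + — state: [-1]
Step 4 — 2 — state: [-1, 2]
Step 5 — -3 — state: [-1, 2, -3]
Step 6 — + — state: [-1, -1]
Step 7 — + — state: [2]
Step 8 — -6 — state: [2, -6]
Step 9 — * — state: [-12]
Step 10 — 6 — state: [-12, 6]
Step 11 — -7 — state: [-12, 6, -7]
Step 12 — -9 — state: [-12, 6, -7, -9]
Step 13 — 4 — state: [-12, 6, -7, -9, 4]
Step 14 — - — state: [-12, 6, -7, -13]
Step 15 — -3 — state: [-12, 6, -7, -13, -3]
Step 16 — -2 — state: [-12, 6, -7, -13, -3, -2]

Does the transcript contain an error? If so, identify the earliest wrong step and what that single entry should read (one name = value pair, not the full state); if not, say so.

step 7, top = -2

Recomputing the run from the initial state:
step 1: [1]
step 2: [1, -2]
step 3: [-1]
step 4: [-1, 2]
step 5: [-1, 2, -3]
step 6: [-1, -1]
step 7: [-2]
step 8: [-2, -6]
step 9: [12]
step 10: [12, 6]
step 11: [12, 6, -7]
step 12: [12, 6, -7, -9]
step 13: [12, 6, -7, -9, 4]
step 14: [12, 6, -7, -13]
step 15: [12, 6, -7, -13, -3]
step 16: [12, 6, -7, -13, -3, -2]
The first disagreement with the transcript is at step 7, where the value should be top = -2.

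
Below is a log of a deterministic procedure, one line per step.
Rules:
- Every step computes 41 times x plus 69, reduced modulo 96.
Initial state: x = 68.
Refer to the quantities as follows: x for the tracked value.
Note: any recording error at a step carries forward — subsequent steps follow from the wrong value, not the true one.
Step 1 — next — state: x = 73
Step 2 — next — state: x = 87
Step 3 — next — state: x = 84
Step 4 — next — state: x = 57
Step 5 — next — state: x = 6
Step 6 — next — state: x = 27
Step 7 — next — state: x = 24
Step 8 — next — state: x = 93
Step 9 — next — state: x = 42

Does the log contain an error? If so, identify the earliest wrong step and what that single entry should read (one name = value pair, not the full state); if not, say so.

Step 1: x = (41*68 + 69) mod 96 = 73 — confirmed correct.
Step 2: x = (41*73 + 69) mod 96 = 86 — the entry is off here.
The audit stops at step 2: the recorded entry is wrong and should be x = 86.

step 2, x = 86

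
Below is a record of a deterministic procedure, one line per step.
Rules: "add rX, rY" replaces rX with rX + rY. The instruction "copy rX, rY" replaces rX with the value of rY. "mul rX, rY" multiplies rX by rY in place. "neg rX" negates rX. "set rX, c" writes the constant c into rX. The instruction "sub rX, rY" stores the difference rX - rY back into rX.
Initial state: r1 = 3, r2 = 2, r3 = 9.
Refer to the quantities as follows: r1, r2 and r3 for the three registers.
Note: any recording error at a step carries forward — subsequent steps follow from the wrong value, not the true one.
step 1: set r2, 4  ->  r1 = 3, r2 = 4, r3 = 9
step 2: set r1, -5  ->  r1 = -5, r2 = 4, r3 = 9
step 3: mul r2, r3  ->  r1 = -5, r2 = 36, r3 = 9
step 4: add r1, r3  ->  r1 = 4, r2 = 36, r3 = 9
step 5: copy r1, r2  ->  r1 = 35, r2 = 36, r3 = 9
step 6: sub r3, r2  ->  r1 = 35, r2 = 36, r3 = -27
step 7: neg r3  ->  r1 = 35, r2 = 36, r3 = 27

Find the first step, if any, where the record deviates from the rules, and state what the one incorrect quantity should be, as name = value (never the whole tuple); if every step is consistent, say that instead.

step 5, r1 = 36

step 1: r2 = 4 -> no discrepancy
step 2: r1 = -5 -> confirmed correct
step 3: r2 = 4 * 9 = 36 -> confirmed correct
step 4: r1 = -5 + 9 = 4 -> in agreement
step 5: r1 = 36 -> this is not what the record shows
First incorrect step: 5; the correct value is r1 = 36.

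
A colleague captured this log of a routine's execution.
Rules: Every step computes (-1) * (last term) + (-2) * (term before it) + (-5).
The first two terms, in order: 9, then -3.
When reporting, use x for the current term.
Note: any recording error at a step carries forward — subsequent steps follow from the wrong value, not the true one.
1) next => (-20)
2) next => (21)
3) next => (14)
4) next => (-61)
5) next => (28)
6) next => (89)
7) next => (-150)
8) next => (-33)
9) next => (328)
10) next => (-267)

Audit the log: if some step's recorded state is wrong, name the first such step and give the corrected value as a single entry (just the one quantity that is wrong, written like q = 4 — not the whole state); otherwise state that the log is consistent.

step 1: x = -1*(-3) + (-2)*(9) + (-5) = -20 -> same as recorded
step 2: x = -1*(-20) + (-2)*(-3) + (-5) = 21 -> checks out
step 3: x = -1*(21) + (-2)*(-20) + (-5) = 14 -> in agreement
step 4: x = -1*(14) + (-2)*(21) + (-5) = -61 -> verified
step 5: x = -1*(-61) + (-2)*(14) + (-5) = 28 -> confirmed correct
step 6: x = -1*(28) + (-2)*(-61) + (-5) = 89 -> same as recorded
step 7: x = -1*(89) + (-2)*(28) + (-5) = -150 -> exactly as logged
step 8: x = -1*(-150) + (-2)*(89) + (-5) = -33 -> matches
step 9: x = -1*(-33) + (-2)*(-150) + (-5) = 328 -> exactly as logged
step 10: x = -1*(328) + (-2)*(-33) + (-5) = -267 -> in agreement
Each recorded entry agrees with the recomputation.

no error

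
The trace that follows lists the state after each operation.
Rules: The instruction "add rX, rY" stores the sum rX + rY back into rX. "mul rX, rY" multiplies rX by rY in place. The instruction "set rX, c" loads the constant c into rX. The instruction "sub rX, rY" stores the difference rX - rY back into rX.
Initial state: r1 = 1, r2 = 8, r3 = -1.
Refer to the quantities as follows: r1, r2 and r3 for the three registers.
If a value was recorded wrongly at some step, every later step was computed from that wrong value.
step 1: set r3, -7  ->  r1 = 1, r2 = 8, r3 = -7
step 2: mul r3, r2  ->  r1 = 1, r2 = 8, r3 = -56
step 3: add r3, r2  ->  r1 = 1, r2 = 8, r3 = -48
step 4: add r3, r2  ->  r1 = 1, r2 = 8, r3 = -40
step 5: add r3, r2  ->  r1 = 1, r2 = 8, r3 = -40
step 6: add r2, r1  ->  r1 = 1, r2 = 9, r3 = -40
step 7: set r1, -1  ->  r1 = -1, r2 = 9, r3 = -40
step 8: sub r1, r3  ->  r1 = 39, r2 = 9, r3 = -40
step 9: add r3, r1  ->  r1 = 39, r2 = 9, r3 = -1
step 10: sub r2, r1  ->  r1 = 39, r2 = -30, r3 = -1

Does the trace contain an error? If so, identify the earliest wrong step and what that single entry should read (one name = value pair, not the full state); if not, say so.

step 5, r3 = -32

Recomputing the run from the initial state:
step 1: r1 = 1, r2 = 8, r3 = -7
step 2: r1 = 1, r2 = 8, r3 = -56
step 3: r1 = 1, r2 = 8, r3 = -48
step 4: r1 = 1, r2 = 8, r3 = -40
step 5: r1 = 1, r2 = 8, r3 = -32
step 6: r1 = 1, r2 = 9, r3 = -32
step 7: r1 = -1, r2 = 9, r3 = -32
step 8: r1 = 31, r2 = 9, r3 = -32
step 9: r1 = 31, r2 = 9, r3 = -1
step 10: r1 = 31, r2 = -22, r3 = -1
The first disagreement with the trace is at step 5, where the value should be r3 = -32.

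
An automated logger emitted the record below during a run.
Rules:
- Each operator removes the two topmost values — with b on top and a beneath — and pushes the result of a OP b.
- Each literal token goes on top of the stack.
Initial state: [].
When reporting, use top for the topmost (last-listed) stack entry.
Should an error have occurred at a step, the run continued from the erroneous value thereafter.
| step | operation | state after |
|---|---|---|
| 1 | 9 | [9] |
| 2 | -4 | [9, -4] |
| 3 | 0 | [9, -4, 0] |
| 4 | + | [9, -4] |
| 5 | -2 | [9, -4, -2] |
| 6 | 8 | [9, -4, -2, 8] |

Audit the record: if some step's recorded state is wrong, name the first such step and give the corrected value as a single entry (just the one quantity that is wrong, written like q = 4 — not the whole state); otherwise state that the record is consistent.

no error

Recomputing the run from the initial state:
step 1: [9]
step 2: [9, -4]
step 3: [9, -4, 0]
step 4: [9, -4]
step 5: [9, -4, -2]
step 6: [9, -4, -2, 8]
This matches the record at every step.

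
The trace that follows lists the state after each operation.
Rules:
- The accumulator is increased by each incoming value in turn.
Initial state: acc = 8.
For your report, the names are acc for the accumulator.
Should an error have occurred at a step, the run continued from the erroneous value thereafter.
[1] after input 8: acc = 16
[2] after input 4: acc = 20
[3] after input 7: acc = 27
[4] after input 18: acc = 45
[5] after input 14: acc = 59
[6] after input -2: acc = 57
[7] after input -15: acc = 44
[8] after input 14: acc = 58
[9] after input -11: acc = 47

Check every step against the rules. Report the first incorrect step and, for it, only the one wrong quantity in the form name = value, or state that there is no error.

step 7, acc = 42

Recomputing the run from the initial state:
step 1: acc = 16
step 2: acc = 20
step 3: acc = 27
step 4: acc = 45
step 5: acc = 59
step 6: acc = 57
step 7: acc = 42
step 8: acc = 56
step 9: acc = 45
The first disagreement with the trace is at step 7, where the value should be acc = 42.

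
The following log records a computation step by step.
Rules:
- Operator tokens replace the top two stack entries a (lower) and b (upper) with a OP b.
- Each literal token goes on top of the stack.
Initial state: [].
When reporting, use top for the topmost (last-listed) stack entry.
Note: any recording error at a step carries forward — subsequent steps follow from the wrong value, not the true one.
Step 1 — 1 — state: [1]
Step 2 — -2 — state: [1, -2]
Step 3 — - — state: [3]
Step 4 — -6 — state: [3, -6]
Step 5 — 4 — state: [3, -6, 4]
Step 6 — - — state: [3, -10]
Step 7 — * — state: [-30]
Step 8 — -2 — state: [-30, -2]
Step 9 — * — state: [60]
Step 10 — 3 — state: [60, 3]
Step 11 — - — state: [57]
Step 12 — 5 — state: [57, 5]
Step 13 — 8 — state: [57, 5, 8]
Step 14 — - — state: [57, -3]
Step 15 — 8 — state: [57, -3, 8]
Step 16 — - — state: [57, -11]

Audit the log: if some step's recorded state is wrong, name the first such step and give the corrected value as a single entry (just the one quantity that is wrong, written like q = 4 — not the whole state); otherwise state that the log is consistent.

Recomputing the run from the initial state:
step 1: [1]
step 2: [1, -2]
step 3: [3]
step 4: [3, -6]
step 5: [3, -6, 4]
step 6: [3, -10]
step 7: [-30]
step 8: [-30, -2]
step 9: [60]
step 10: [60, 3]
step 11: [57]
step 12: [57, 5]
step 13: [57, 5, 8]
step 14: [57, -3]
step 15: [57, -3, 8]
step 16: [57, -11]
This matches the log at every step.

no error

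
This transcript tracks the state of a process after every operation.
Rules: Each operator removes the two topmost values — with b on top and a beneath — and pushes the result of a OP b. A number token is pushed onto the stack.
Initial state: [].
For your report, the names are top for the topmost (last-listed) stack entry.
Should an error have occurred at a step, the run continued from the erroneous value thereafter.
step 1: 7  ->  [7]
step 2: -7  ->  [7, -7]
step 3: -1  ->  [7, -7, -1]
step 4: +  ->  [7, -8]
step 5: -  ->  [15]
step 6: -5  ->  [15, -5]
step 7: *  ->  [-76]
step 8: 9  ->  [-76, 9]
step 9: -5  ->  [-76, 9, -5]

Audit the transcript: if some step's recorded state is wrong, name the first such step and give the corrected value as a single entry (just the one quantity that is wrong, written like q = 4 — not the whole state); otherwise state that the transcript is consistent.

step 7, top = -75

Step 1: push 7: top = 7 — agrees with the transcript.
Step 2: push -7: top = -7 — matches.
Step 3: push -1: top = -1 — same as recorded.
Step 4: -7 + -1 = -8 — verified.
Step 5: 7 - -8 = 15 — agrees with the transcript.
Step 6: push -5: top = -5 — verified.
Step 7: 15 * -5 = -75 — first mismatch against the transcript.
First incorrect step: 7; the correct value is top = -75.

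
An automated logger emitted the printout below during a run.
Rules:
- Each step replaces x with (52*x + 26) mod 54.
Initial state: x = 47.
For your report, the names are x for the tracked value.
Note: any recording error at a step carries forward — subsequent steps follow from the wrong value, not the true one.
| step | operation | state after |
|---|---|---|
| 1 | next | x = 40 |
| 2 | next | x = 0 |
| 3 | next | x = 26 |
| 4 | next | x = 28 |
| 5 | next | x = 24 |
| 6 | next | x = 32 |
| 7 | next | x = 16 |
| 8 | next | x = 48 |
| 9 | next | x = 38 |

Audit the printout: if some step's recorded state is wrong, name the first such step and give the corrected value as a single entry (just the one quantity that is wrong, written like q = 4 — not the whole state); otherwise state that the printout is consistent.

Step 1: x = (52*47 + 26) mod 54 = 40 — same as recorded.
Step 2: x = (52*40 + 26) mod 54 = 0 — in agreement.
Step 3: x = (52*0 + 26) mod 54 = 26 — checks out.
Step 4: x = (52*26 + 26) mod 54 = 28 — consistent with the printout.
Step 5: x = (52*28 + 26) mod 54 = 24 — in agreement.
Step 6: x = (52*24 + 26) mod 54 = 32 — in agreement.
Step 7: x = (52*32 + 26) mod 54 = 16 — verified.
Step 8: x = (52*16 + 26) mod 54 = 48 — no discrepancy.
Step 9: x = (52*48 + 26) mod 54 = 38 — confirmed correct.
All steps check out; nothing to correct.

no error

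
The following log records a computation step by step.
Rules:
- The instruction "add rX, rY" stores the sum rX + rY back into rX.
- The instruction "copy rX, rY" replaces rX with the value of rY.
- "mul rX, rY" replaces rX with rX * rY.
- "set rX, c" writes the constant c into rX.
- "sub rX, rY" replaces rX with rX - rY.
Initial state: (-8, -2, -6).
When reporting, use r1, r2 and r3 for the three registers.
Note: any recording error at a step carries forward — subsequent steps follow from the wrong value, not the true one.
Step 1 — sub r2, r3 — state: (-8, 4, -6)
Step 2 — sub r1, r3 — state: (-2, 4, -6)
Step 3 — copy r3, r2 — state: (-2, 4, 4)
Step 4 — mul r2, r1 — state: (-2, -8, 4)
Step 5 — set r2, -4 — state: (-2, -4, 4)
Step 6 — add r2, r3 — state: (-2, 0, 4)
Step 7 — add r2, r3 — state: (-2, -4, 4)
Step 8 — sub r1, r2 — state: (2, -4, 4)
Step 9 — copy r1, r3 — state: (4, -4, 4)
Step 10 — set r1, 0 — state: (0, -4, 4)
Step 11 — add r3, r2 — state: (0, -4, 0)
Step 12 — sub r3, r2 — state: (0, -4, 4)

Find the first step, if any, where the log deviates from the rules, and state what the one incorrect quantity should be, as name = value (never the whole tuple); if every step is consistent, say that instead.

step 1: r2 = -2 - -6 = 4 -> checks out
step 2: r1 = -8 - -6 = -2 -> agrees with the log
step 3: r3 = 4 -> exactly as logged
step 4: r2 = 4 * -2 = -8 -> consistent with the log
step 5: r2 = -4 -> no discrepancy
step 6: r2 = -4 + 4 = 0 -> in agreement
step 7: r2 = 0 + 4 = 4 -> the entry is off here
First deviation found at step 7; the corrected entry is r2 = 4.

step 7, r2 = 4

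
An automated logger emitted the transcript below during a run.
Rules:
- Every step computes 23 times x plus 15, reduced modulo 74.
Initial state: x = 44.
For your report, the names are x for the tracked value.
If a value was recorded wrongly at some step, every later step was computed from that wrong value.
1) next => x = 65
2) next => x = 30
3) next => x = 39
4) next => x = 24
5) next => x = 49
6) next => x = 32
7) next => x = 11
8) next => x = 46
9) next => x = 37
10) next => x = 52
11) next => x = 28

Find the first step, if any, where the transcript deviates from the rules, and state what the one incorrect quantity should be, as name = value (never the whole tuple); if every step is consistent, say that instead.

1. x = (23*44 + 15) mod 74 = 65 (same as recorded)
2. x = (23*65 + 15) mod 74 = 30 (checks out)
3. x = (23*30 + 15) mod 74 = 39 (checks out)
4. x = (23*39 + 15) mod 74 = 24 (agrees with the transcript)
5. x = (23*24 + 15) mod 74 = 49 (in agreement)
6. x = (23*49 + 15) mod 74 = 32 (in agreement)
7. x = (23*32 + 15) mod 74 = 11 (no discrepancy)
8. x = (23*11 + 15) mod 74 = 46 (checks out)
9. x = (23*46 + 15) mod 74 = 37 (confirmed correct)
10. x = (23*37 + 15) mod 74 = 52 (confirmed correct)
11. x = (23*52 + 15) mod 74 = 27 (the recorded entry deviates here)
The earliest wrong entry is at step 11: it should read x = 27.

step 11, x = 27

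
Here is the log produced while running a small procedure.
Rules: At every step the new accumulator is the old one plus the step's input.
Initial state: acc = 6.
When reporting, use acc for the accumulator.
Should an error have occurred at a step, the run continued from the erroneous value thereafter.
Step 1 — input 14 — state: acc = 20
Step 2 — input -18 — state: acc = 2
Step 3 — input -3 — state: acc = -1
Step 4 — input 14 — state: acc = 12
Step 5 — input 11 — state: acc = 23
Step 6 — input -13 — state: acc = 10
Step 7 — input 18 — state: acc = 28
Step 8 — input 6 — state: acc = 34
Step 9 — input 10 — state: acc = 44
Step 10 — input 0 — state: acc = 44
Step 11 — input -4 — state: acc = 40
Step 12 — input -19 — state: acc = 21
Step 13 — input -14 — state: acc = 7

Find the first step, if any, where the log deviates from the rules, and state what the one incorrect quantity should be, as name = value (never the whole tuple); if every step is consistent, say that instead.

step 4, acc = 13

Step 1: acc = 6 + 14 = 20 — checks out.
Step 2: acc = 20 + -18 = 2 — agrees with the log.
Step 3: acc = 2 + -3 = -1 — same as recorded.
Step 4: acc = -1 + 14 = 13 — the entry is off here.
First incorrect step: 4; the correct value is acc = 13.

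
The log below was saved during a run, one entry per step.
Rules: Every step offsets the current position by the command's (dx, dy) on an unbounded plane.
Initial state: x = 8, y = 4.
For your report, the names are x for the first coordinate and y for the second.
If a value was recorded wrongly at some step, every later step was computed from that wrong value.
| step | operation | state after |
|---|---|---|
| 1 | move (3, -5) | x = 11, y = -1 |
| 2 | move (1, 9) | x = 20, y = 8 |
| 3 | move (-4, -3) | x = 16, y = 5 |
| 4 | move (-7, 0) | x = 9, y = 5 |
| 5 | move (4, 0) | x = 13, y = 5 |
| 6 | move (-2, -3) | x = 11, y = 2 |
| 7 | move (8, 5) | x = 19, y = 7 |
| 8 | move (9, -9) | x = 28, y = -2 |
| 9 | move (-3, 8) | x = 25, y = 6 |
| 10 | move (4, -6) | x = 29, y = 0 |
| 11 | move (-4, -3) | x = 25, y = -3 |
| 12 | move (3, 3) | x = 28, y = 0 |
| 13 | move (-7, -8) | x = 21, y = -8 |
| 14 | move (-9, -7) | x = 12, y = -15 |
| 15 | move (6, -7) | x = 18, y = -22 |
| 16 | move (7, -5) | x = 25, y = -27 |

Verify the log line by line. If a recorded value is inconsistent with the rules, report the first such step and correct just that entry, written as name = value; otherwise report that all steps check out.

Recomputing the run from the initial state:
step 1: x = 11, y = -1
step 2: x = 12, y = 8
step 3: x = 8, y = 5
step 4: x = 1, y = 5
step 5: x = 5, y = 5
step 6: x = 3, y = 2
step 7: x = 11, y = 7
step 8: x = 20, y = -2
step 9: x = 17, y = 6
step 10: x = 21, y = 0
step 11: x = 17, y = -3
step 12: x = 20, y = 0
step 13: x = 13, y = -8
step 14: x = 4, y = -15
step 15: x = 10, y = -22
step 16: x = 17, y = -27
The first disagreement with the log is at step 2, where the value should be x = 12.

step 2, x = 12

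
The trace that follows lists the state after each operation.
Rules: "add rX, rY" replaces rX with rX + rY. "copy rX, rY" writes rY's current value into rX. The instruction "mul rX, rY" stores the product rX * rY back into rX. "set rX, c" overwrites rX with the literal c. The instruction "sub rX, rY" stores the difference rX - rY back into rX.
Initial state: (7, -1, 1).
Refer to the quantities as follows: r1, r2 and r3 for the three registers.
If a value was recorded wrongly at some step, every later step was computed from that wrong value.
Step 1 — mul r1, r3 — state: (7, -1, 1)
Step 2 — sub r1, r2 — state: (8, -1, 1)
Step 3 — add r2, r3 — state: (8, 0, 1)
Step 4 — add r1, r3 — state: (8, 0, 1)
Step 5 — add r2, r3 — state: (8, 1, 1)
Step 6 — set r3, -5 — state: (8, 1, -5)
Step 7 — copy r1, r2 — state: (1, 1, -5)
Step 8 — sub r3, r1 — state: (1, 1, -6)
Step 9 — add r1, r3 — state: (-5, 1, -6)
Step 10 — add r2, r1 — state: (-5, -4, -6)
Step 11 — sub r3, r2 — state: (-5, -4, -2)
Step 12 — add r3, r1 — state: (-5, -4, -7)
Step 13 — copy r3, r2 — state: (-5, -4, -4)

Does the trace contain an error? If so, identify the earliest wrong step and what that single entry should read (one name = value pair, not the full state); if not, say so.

step 4, r1 = 9

1. r1 = 7 * 1 = 7 (checks out)
2. r1 = 7 - -1 = 8 (verified)
3. r2 = -1 + 1 = 0 (same as recorded)
4. r1 = 8 + 1 = 9 (not what was recorded)
Step 4 is the first one off; corrected, r1 = 9.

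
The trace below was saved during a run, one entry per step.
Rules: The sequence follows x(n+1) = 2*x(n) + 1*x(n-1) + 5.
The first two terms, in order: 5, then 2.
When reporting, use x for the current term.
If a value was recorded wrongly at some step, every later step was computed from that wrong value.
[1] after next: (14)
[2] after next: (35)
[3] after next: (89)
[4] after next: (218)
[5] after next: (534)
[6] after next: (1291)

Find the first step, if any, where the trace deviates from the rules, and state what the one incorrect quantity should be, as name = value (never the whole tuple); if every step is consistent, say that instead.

step 5, x = 530

step 1: x = 2*(2) + (1)*(5) + (5) = 14 -> verified
step 2: x = 2*(14) + (1)*(2) + (5) = 35 -> agrees with the trace
step 3: x = 2*(35) + (1)*(14) + (5) = 89 -> agrees with the trace
step 4: x = 2*(89) + (1)*(35) + (5) = 218 -> in agreement
step 5: x = 2*(218) + (1)*(89) + (5) = 530 -> a discrepancy with the trace
First deviation found at step 5; the corrected entry is x = 530.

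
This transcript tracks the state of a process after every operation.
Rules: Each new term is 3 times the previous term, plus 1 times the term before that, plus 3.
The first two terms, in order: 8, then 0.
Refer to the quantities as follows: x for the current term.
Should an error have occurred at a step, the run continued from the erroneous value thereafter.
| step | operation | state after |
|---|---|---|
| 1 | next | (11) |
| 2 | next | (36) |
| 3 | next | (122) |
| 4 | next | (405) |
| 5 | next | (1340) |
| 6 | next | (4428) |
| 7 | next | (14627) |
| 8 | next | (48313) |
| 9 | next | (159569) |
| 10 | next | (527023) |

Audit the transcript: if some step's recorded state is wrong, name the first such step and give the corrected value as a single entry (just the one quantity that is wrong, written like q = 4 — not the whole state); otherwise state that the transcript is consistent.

step 8, x = 48312

Recomputing the run from the initial state:
step 1: x = 11
step 2: x = 36
step 3: x = 122
step 4: x = 405
step 5: x = 1340
step 6: x = 4428
step 7: x = 14627
step 8: x = 48312
step 9: x = 159566
step 10: x = 527013
The first disagreement with the transcript is at step 8, where the value should be x = 48312.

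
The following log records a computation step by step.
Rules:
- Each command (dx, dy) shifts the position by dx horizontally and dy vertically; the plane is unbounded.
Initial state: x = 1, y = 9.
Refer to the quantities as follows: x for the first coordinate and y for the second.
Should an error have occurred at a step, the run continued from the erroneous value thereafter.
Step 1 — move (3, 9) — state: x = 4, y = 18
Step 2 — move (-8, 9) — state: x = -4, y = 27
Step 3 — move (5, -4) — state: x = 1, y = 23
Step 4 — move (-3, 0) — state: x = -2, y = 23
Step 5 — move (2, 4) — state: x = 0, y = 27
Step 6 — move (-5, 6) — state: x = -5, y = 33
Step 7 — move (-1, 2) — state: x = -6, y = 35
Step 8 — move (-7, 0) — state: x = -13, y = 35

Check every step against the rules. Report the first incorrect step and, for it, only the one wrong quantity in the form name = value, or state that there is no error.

no error

1. x = 1 + (3) = 4, y = 9 + (9) = 18 (confirmed correct)
2. x = 4 + (-8) = -4, y = 18 + (9) = 27 (exactly as logged)
3. x = -4 + (5) = 1, y = 27 + (-4) = 23 (checks out)
4. x = 1 + (-3) = -2, y = 23 + (0) = 23 (verified)
5. x = -2 + (2) = 0, y = 23 + (4) = 27 (verified)
6. x = 0 + (-5) = -5, y = 27 + (6) = 33 (checks out)
7. x = -5 + (-1) = -6, y = 33 + (2) = 35 (confirmed correct)
8. x = -6 + (-7) = -13, y = 35 + (0) = 35 (confirmed correct)
The recomputation confirms every line.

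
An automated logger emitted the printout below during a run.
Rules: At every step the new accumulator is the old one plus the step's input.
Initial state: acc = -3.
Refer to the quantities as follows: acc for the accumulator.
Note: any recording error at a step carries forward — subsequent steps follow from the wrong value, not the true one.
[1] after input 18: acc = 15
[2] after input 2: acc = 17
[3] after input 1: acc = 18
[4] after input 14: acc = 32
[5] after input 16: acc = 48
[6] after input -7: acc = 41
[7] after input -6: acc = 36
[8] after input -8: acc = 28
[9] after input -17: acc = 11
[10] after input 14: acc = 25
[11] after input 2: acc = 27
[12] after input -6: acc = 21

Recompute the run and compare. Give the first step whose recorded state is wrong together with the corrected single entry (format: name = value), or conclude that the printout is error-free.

Step 1: acc = -3 + 18 = 15 — checks out.
Step 2: acc = 15 + 2 = 17 — matches.
Step 3: acc = 17 + 1 = 18 — in agreement.
Step 4: acc = 18 + 14 = 32 — in agreement.
Step 5: acc = 32 + 16 = 48 — exactly as logged.
Step 6: acc = 48 + -7 = 41 — no discrepancy.
Step 7: acc = 41 + -6 = 35 — the printout disagrees here.
That makes step 7 the first incorrect line — acc = 35 is what it should show.

step 7, acc = 35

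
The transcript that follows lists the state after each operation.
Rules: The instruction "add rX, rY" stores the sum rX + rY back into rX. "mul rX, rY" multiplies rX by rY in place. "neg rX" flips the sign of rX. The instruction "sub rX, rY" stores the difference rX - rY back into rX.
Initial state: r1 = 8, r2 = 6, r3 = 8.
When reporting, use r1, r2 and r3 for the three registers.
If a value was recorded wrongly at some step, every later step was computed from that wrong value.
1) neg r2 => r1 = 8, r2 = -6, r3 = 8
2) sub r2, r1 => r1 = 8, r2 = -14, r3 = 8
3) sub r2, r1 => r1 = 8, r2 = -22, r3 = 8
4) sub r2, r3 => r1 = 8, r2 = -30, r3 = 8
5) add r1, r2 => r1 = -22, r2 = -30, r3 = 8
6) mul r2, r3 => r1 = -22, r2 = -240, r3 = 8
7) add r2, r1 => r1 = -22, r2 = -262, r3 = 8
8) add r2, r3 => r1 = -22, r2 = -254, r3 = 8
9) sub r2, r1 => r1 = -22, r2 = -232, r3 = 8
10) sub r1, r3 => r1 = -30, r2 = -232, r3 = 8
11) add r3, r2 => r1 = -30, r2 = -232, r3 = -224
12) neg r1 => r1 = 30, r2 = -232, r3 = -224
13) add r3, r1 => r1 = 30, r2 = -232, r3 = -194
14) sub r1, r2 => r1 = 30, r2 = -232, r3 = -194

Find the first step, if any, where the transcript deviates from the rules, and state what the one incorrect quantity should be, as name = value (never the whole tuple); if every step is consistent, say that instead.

Recomputing the run from the initial state:
step 1: r1 = 8, r2 = -6, r3 = 8
step 2: r1 = 8, r2 = -14, r3 = 8
step 3: r1 = 8, r2 = -22, r3 = 8
step 4: r1 = 8, r2 = -30, r3 = 8
step 5: r1 = -22, r2 = -30, r3 = 8
step 6: r1 = -22, r2 = -240, r3 = 8
step 7: r1 = -22, r2 = -262, r3 = 8
step 8: r1 = -22, r2 = -254, r3 = 8
step 9: r1 = -22, r2 = -232, r3 = 8
step 10: r1 = -30, r2 = -232, r3 = 8
step 11: r1 = -30, r2 = -232, r3 = -224
step 12: r1 = 30, r2 = -232, r3 = -224
step 13: r1 = 30, r2 = -232, r3 = -194
step 14: r1 = 262, r2 = -232, r3 = -194
The first disagreement with the transcript is at step 14, where the value should be r1 = 262.

step 14, r1 = 262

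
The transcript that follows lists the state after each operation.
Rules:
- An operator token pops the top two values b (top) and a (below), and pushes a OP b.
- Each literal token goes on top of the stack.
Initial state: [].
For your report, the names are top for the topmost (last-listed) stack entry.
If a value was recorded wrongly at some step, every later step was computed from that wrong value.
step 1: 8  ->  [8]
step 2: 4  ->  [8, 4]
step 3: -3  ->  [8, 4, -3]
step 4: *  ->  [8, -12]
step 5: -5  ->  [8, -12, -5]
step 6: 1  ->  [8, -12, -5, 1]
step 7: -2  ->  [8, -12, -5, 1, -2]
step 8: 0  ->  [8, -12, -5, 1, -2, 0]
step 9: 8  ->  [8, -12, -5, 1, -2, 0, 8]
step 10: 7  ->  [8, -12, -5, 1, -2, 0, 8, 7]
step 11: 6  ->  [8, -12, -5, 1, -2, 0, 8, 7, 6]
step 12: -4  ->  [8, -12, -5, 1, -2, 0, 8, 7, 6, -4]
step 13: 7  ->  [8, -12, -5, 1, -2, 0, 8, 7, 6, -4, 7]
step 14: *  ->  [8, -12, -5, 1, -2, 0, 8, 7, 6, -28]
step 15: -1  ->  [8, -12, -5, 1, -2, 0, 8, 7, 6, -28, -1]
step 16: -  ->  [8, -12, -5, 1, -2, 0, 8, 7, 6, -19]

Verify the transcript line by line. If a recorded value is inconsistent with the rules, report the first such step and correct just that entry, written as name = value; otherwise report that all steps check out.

step 1: push 8: top = 8 -> agrees with the transcript
step 2: push 4: top = 4 -> exactly as logged
step 3: push -3: top = -3 -> same as recorded
step 4: 4 * -3 = -12 -> no discrepancy
step 5: push -5: top = -5 -> consistent with the transcript
step 6: push 1: top = 1 -> in agreement
step 7: push -2: top = -2 -> checks out
step 8: push 0: top = 0 -> verified
step 9: push 8: top = 8 -> matches
step 10: push 7: top = 7 -> confirmed correct
step 11: push 6: top = 6 -> checks out
step 12: push -4: top = -4 -> verified
step 13: push 7: top = 7 -> same as recorded
step 14: -4 * 7 = -28 -> confirmed correct
step 15: push -1: top = -1 -> exactly as logged
step 16: -28 - -1 = -27 -> first mismatch against the transcript
That makes step 16 the first incorrect line — top = -27 is what it should show.

step 16, top = -27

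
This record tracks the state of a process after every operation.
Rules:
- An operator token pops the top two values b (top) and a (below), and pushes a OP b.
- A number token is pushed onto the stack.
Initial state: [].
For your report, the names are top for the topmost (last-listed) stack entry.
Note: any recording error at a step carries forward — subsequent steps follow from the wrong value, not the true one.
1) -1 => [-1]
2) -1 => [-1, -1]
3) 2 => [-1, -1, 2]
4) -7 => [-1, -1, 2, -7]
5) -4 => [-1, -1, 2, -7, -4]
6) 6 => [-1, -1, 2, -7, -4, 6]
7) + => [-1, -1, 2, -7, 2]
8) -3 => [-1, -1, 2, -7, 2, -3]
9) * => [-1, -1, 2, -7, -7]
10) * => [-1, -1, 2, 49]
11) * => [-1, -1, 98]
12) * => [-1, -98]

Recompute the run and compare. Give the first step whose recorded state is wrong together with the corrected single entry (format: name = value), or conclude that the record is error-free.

Step 1: push -1: top = -1 — checks out.
Step 2: push -1: top = -1 — exactly as logged.
Step 3: push 2: top = 2 — confirmed correct.
Step 4: push -7: top = -7 — checks out.
Step 5: push -4: top = -4 — confirmed correct.
Step 6: push 6: top = 6 — same as recorded.
Step 7: -4 + 6 = 2 — exactly as logged.
Step 8: push -3: top = -3 — no discrepancy.
Step 9: 2 * -3 = -6 — not what was recorded.
That makes step 9 the first incorrect line — top = -6 is what it should show.

step 9, top = -6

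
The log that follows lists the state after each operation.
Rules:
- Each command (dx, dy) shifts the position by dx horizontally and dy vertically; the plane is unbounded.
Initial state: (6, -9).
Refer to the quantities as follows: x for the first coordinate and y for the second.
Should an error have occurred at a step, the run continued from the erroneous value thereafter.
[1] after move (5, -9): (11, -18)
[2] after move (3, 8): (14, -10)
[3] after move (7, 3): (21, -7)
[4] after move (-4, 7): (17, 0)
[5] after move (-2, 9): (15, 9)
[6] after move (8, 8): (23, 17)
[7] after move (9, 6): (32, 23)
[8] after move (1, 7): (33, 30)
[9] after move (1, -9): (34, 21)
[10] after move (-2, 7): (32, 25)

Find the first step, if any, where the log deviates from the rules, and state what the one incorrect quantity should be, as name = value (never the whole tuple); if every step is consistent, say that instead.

Recomputing the run from the initial state:
step 1: x = 11, y = -18
step 2: x = 14, y = -10
step 3: x = 21, y = -7
step 4: x = 17, y = 0
step 5: x = 15, y = 9
step 6: x = 23, y = 17
step 7: x = 32, y = 23
step 8: x = 33, y = 30
step 9: x = 34, y = 21
step 10: x = 32, y = 28
The first disagreement with the log is at step 10, where the value should be y = 28.

step 10, y = 28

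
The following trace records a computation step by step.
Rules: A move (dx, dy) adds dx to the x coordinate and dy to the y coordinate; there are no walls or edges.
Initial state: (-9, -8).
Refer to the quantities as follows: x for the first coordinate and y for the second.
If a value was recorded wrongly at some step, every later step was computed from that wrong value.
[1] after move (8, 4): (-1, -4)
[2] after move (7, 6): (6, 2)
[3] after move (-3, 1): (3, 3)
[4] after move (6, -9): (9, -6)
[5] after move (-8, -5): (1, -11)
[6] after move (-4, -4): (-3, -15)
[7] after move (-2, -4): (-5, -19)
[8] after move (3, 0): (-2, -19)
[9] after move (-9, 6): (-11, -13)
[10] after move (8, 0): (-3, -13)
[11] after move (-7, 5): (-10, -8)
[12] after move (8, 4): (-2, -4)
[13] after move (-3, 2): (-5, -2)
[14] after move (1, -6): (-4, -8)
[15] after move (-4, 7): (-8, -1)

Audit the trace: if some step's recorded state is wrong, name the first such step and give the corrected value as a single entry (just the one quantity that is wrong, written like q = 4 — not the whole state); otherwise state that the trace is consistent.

no error

Recomputing the run from the initial state:
step 1: x = -1, y = -4
step 2: x = 6, y = 2
step 3: x = 3, y = 3
step 4: x = 9, y = -6
step 5: x = 1, y = -11
step 6: x = -3, y = -15
step 7: x = -5, y = -19
step 8: x = -2, y = -19
step 9: x = -11, y = -13
step 10: x = -3, y = -13
step 11: x = -10, y = -8
step 12: x = -2, y = -4
step 13: x = -5, y = -2
step 14: x = -4, y = -8
step 15: x = -8, y = -1
This matches the trace at every step.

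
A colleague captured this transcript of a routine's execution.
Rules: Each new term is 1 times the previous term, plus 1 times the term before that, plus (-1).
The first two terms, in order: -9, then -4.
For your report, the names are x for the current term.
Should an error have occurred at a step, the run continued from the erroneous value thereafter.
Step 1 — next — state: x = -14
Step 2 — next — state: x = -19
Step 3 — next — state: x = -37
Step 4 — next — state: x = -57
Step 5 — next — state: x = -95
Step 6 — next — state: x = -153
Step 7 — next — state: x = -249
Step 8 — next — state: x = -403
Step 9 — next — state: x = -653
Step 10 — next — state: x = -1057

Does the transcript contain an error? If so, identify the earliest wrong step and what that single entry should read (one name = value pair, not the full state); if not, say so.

step 3, x = -34

Recomputing the run from the initial state:
step 1: x = -14
step 2: x = -19
step 3: x = -34
step 4: x = -54
step 5: x = -89
step 6: x = -144
step 7: x = -234
step 8: x = -379
step 9: x = -614
step 10: x = -994
The first disagreement with the transcript is at step 3, where the value should be x = -34.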